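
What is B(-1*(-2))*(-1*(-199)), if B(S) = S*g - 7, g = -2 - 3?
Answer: -3383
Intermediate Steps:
g = -5
B(S) = -7 - 5*S (B(S) = S*(-5) - 7 = -5*S - 7 = -7 - 5*S)
B(-1*(-2))*(-1*(-199)) = (-7 - (-5)*(-2))*(-1*(-199)) = (-7 - 5*2)*199 = (-7 - 10)*199 = -17*199 = -3383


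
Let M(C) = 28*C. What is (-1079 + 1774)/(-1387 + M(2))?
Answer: -695/1331 ≈ -0.52216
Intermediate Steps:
(-1079 + 1774)/(-1387 + M(2)) = (-1079 + 1774)/(-1387 + 28*2) = 695/(-1387 + 56) = 695/(-1331) = 695*(-1/1331) = -695/1331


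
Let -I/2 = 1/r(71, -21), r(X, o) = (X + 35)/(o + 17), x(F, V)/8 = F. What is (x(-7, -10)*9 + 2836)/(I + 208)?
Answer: 30899/2757 ≈ 11.207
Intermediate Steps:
x(F, V) = 8*F
r(X, o) = (35 + X)/(17 + o)
I = 4/53 (I = -2*(17 - 21)/(35 + 71) = -2/(106/(-4)) = -2/((-¼*106)) = -2/(-53/2) = -2*(-2/53) = 4/53 ≈ 0.075472)
(x(-7, -10)*9 + 2836)/(I + 208) = ((8*(-7))*9 + 2836)/(4/53 + 208) = (-56*9 + 2836)/(11028/53) = (-504 + 2836)*(53/11028) = 2332*(53/11028) = 30899/2757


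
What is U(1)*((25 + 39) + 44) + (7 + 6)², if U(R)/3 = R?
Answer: 493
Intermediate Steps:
U(R) = 3*R
U(1)*((25 + 39) + 44) + (7 + 6)² = (3*1)*((25 + 39) + 44) + (7 + 6)² = 3*(64 + 44) + 13² = 3*108 + 169 = 324 + 169 = 493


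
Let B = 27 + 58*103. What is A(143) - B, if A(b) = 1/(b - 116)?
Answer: -162026/27 ≈ -6001.0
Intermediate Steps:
A(b) = 1/(-116 + b)
B = 6001 (B = 27 + 5974 = 6001)
A(143) - B = 1/(-116 + 143) - 1*6001 = 1/27 - 6001 = -162026/27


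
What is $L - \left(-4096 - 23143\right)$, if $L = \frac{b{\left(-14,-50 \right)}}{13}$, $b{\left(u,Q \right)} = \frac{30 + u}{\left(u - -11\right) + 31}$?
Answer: $\frac{2478753}{91} \approx 27239.0$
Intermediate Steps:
$b{\left(u,Q \right)} = \frac{30 + u}{42 + u}$ ($b{\left(u,Q \right)} = \frac{30 + u}{\left(u + 11\right) + 31} = \frac{30 + u}{\left(11 + u\right) + 31} = \frac{30 + u}{42 + u}$)
$L = \frac{4}{91}$ ($L = \frac{\frac{1}{42 - 14} \left(30 - 14\right)}{13} = \frac{1}{28} \cdot 16 \cdot \frac{1}{13} = \frac{4}{7} \cdot \frac{1}{13} = \frac{4}{91} \approx 0.043956$)
$L - \left(-4096 - 23143\right) = \frac{4}{91} - \left(-4096 - 23143\right) = \frac{4}{91} - -27239 = \frac{4}{91} + 27239 = \frac{2478753}{91}$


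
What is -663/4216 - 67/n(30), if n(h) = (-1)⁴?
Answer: -16655/248 ≈ -67.157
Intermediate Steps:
n(h) = 1
-663/4216 - 67/n(30) = -663/4216 - 67/1 = -663*1/4216 - 67*1 = -39/248 - 67 = -16655/248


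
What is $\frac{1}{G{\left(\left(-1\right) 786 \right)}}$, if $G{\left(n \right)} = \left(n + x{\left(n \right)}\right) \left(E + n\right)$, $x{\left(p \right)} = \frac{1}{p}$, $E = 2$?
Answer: $\frac{393}{242176424} \approx 1.6228 \cdot 10^{-6}$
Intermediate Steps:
$G{\left(n \right)} = \left(2 + n\right) \left(n + \frac{1}{n}\right)$ ($G{\left(n \right)} = \left(n + \frac{1}{n}\right) \left(2 + n\right) = \left(2 + n\right) \left(n + \frac{1}{n}\right)$)
$\frac{1}{G{\left(\left(-1\right) 786 \right)}} = \frac{1}{1 + \left(\left(-1\right) 786\right)^{2} + 2 \left(\left(-1\right) 786\right) + \frac{2}{\left(-1\right) 786}} = \frac{1}{1 + \left(-786\right)^{2} + 2 \left(-786\right) + \frac{2}{-786}} = \frac{1}{1 + 617796 - 1572 + 2 \left(- \frac{1}{786}\right)} = \frac{1}{1 + 617796 - 1572 - \frac{1}{393}} = \frac{1}{\frac{242176424}{393}} = \frac{393}{242176424}$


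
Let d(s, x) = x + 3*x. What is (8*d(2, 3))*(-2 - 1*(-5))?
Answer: 288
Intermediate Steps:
d(s, x) = 4*x
(8*d(2, 3))*(-2 - 1*(-5)) = (8*(4*3))*(-2 - 1*(-5)) = (8*12)*(-2 + 5) = 96*3 = 288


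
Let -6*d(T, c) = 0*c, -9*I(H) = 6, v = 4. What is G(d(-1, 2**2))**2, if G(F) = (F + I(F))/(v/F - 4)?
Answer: 0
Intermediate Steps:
I(H) = -2/3 (I(H) = -1/9*6 = -2/3)
d(T, c) = 0 (d(T, c) = -0*c = -1/6*0 = 0)
G(F) = (-2/3 + F)/(-4 + 4/F) (G(F) = (F - 2/3)/(4/F - 4) = (-2/3 + F)/(-4 + 4/F))
G(d(-1, 2**2))**2 = ((1/12)*0*(2 - 3*0)/(-1 + 0))**2 = ((1/12)*0*(2 + 0)/(-1))**2 = ((1/12)*0*(-1)*2)**2 = 0**2 = 0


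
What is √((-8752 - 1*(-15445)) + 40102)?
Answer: 7*√955 ≈ 216.32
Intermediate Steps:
√((-8752 - 1*(-15445)) + 40102) = √((-8752 + 15445) + 40102) = √(6693 + 40102) = √46795 = 7*√955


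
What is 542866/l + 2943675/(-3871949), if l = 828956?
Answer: -169113793733/1604837677622 ≈ -0.10538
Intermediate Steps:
542866/l + 2943675/(-3871949) = 542866/828956 + 2943675/(-3871949) = 542866*(1/828956) + 2943675*(-1/3871949) = 271433/414478 - 2943675/3871949 = -169113793733/1604837677622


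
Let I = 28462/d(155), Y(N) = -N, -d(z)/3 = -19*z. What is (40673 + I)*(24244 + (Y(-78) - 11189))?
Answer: 248403379919/465 ≈ 5.3420e+8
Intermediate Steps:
d(z) = 57*z (d(z) = -(-57)*z = 57*z)
I = 1498/465 (I = 28462/((57*155)) = 28462/8835 = 28462*(1/8835) = 1498/465 ≈ 3.2215)
(40673 + I)*(24244 + (Y(-78) - 11189)) = (40673 + 1498/465)*(24244 + (-1*(-78) - 11189)) = 18914443*(24244 + (78 - 11189))/465 = 18914443*(24244 - 11111)/465 = (18914443/465)*13133 = 248403379919/465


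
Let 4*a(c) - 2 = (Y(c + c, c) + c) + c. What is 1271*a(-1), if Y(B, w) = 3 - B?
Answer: 6355/4 ≈ 1588.8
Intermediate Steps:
a(c) = 5/4 (a(c) = 1/2 + (((3 - (c + c)) + c) + c)/4 = 1/2 + (((3 - 2*c) + c) + c)/4 = 1/2 + ((3 - c) + c)/4 = 1/2 + (1/4)*3 = 1/2 + 3/4 = 5/4)
1271*a(-1) = 1271*(5/4) = 6355/4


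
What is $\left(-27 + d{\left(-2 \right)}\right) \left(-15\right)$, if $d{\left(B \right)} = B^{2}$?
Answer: $345$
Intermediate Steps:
$\left(-27 + d{\left(-2 \right)}\right) \left(-15\right) = \left(-27 + \left(-2\right)^{2}\right) \left(-15\right) = \left(-27 + 4\right) \left(-15\right) = \left(-23\right) \left(-15\right) = 345$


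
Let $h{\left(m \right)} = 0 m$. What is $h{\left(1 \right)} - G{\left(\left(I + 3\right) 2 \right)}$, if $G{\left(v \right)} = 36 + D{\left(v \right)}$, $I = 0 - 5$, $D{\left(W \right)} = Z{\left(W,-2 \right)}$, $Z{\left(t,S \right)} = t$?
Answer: $-32$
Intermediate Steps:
$D{\left(W \right)} = W$
$I = -5$
$h{\left(m \right)} = 0$
$G{\left(v \right)} = 36 + v$
$h{\left(1 \right)} - G{\left(\left(I + 3\right) 2 \right)} = 0 - \left(36 + \left(-5 + 3\right) 2\right) = 0 - \left(36 - 4\right) = 0 - 32 = -32$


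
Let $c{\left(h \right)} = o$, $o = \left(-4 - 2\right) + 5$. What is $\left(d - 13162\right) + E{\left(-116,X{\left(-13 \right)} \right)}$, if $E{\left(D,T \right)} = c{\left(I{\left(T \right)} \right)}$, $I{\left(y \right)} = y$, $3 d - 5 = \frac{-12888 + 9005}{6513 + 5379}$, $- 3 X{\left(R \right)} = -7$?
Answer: $- \frac{469547611}{35676} \approx -13161.0$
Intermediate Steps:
$X{\left(R \right)} = \frac{7}{3}$ ($X{\left(R \right)} = \left(- \frac{1}{3}\right) \left(-7\right) = \frac{7}{3}$)
$d = \frac{55577}{35676}$ ($d = \frac{5}{3} + \frac{\left(-12888 + 9005\right) \frac{1}{6513 + 5379}}{3} = \frac{5}{3} + \frac{\left(-3883\right) \frac{1}{11892}}{3} = \frac{5}{3} + \frac{1}{3} \left(- \frac{3883}{11892}\right) = \frac{5}{3} - \frac{3883}{35676} = \frac{55577}{35676} \approx 1.5578$)
$o = -1$ ($o = -6 + 5 = -1$)
$c{\left(h \right)} = -1$
$E{\left(D,T \right)} = -1$
$\left(d - 13162\right) + E{\left(-116,X{\left(-13 \right)} \right)} = \left(\frac{55577}{35676} - 13162\right) - 1 = - \frac{469511935}{35676} - 1 = - \frac{469547611}{35676}$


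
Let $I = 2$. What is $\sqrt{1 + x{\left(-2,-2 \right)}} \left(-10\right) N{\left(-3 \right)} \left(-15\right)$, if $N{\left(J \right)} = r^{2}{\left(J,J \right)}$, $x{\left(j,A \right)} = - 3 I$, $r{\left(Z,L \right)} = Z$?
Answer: $1350 i \sqrt{5} \approx 3018.7 i$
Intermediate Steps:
$x{\left(j,A \right)} = -6$ ($x{\left(j,A \right)} = \left(-3\right) 2 = -6$)
$N{\left(J \right)} = J^{2}$
$\sqrt{1 + x{\left(-2,-2 \right)}} \left(-10\right) N{\left(-3 \right)} \left(-15\right) = \sqrt{1 - 6} \left(-10\right) \left(-3\right)^{2} \left(-15\right) = \sqrt{-5} \left(-10\right) 9 \left(-15\right) = i \sqrt{5} \left(-10\right) 9 \left(-15\right) = - 10 i \sqrt{5} \cdot 9 \left(-15\right) = - 90 i \sqrt{5} \left(-15\right) = 1350 i \sqrt{5}$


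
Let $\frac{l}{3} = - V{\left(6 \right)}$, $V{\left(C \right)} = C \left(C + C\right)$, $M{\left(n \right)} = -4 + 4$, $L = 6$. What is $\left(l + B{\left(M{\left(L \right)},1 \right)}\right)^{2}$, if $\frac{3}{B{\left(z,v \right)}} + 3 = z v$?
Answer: $47089$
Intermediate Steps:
$M{\left(n \right)} = 0$
$V{\left(C \right)} = 2 C^{2}$ ($V{\left(C \right)} = C 2 C = 2 C^{2}$)
$l = -216$ ($l = 3 \left(- 2 \cdot 6^{2}\right) = 3 \left(- 2 \cdot 36\right) = 3 \left(\left(-1\right) 72\right) = 3 \left(-72\right) = -216$)
$B{\left(z,v \right)} = \frac{3}{-3 + v z}$ ($B{\left(z,v \right)} = \frac{3}{-3 + z v} = \frac{3}{-3 + v z}$)
$\left(l + B{\left(M{\left(L \right)},1 \right)}\right)^{2} = \left(-216 + \frac{3}{-3 + 1 \cdot 0}\right)^{2} = \left(-216 + \frac{3}{-3 + 0}\right)^{2} = \left(-216 + \frac{3}{-3}\right)^{2} = \left(-216 + 3 \left(- \frac{1}{3}\right)\right)^{2} = \left(-216 - 1\right)^{2} = \left(-217\right)^{2} = 47089$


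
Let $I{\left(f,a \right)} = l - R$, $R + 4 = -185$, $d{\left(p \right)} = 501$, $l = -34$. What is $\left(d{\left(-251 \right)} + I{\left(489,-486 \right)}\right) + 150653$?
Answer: $151309$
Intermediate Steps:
$R = -189$ ($R = -4 - 185 = -189$)
$I{\left(f,a \right)} = 155$ ($I{\left(f,a \right)} = -34 - -189 = -34 + 189 = 155$)
$\left(d{\left(-251 \right)} + I{\left(489,-486 \right)}\right) + 150653 = \left(501 + 155\right) + 150653 = 656 + 150653 = 151309$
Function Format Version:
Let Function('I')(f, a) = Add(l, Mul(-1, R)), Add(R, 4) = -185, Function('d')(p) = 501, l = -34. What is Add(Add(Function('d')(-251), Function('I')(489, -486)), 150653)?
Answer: 151309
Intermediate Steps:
R = -189 (R = Add(-4, -185) = -189)
Function('I')(f, a) = 155 (Function('I')(f, a) = Add(-34, Mul(-1, -189)) = Add(-34, 189) = 155)
Add(Add(Function('d')(-251), Function('I')(489, -486)), 150653) = Add(Add(501, 155), 150653) = Add(656, 150653) = 151309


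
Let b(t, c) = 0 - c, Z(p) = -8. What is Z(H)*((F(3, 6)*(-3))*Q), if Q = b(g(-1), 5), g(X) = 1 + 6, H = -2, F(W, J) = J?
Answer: -720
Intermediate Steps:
g(X) = 7
b(t, c) = -c
Q = -5 (Q = -1*5 = -5)
Z(H)*((F(3, 6)*(-3))*Q) = -8*6*(-3)*(-5) = -(-144)*(-5) = -8*90 = -720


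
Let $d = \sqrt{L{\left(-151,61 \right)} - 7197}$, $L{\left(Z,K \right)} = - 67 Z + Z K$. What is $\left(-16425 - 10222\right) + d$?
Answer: $-26647 + 3 i \sqrt{699} \approx -26647.0 + 79.316 i$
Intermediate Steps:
$L{\left(Z,K \right)} = - 67 Z + K Z$
$d = 3 i \sqrt{699}$ ($d = \sqrt{- 151 \left(-67 + 61\right) - 7197} = \sqrt{\left(-151\right) \left(-6\right) - 7197} = \sqrt{906 - 7197} = \sqrt{-6291} = 3 i \sqrt{699} \approx 79.316 i$)
$\left(-16425 - 10222\right) + d = \left(-16425 - 10222\right) + 3 i \sqrt{699} = -26647 + 3 i \sqrt{699}$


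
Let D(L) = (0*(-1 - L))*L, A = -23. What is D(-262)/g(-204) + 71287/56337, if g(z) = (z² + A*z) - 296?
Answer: 71287/56337 ≈ 1.2654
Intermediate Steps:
D(L) = 0 (D(L) = 0*L = 0)
g(z) = -296 + z² - 23*z (g(z) = (z² - 23*z) - 296 = -296 + z² - 23*z)
D(-262)/g(-204) + 71287/56337 = 0/(-296 + (-204)² - 23*(-204)) + 71287/56337 = 0/(-296 + 41616 + 4692) + 71287*(1/56337) = 0/46012 + 71287/56337 = 0*(1/46012) + 71287/56337 = 0 + 71287/56337 = 71287/56337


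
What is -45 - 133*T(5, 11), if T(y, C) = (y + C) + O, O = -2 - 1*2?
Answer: -1641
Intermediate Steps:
O = -4 (O = -2 - 2 = -4)
T(y, C) = -4 + C + y (T(y, C) = (y + C) - 4 = (C + y) - 4 = -4 + C + y)
-45 - 133*T(5, 11) = -45 - 133*(-4 + 11 + 5) = -45 - 133*12 = -45 - 1596 = -1641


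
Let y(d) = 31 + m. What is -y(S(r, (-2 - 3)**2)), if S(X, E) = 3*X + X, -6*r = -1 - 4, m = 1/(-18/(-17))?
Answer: -575/18 ≈ -31.944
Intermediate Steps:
m = 17/18 (m = 1/(-18*(-1/17)) = 1/(18/17) = 17/18 ≈ 0.94444)
r = 5/6 (r = -(-1 - 4)/6 = -1/6*(-5) = 5/6 ≈ 0.83333)
S(X, E) = 4*X
y(d) = 575/18 (y(d) = 31 + 17/18 = 575/18)
-y(S(r, (-2 - 3)**2)) = -1*575/18 = -575/18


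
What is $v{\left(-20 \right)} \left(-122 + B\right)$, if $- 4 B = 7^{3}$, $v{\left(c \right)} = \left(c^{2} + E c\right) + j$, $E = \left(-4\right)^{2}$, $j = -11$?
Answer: $- \frac{57339}{4} \approx -14335.0$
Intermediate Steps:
$E = 16$
$v{\left(c \right)} = -11 + c^{2} + 16 c$ ($v{\left(c \right)} = \left(c^{2} + 16 c\right) - 11 = -11 + c^{2} + 16 c$)
$B = - \frac{343}{4}$ ($B = - \frac{7^{3}}{4} = \left(- \frac{1}{4}\right) 343 = - \frac{343}{4} \approx -85.75$)
$v{\left(-20 \right)} \left(-122 + B\right) = \left(-11 + \left(-20\right)^{2} + 16 \left(-20\right)\right) \left(-122 - \frac{343}{4}\right) = \left(-11 + 400 - 320\right) \left(- \frac{831}{4}\right) = 69 \left(- \frac{831}{4}\right) = - \frac{57339}{4}$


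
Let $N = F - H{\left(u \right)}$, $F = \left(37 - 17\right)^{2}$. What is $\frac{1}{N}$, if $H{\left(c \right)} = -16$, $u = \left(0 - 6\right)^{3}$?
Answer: $\frac{1}{416} \approx 0.0024038$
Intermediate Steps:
$u = -216$ ($u = \left(0 - 6\right)^{3} = \left(-6\right)^{3} = -216$)
$F = 400$ ($F = 20^{2} = 400$)
$N = 416$ ($N = 400 - -16 = 400 + 16 = 416$)
$\frac{1}{N} = \frac{1}{416}$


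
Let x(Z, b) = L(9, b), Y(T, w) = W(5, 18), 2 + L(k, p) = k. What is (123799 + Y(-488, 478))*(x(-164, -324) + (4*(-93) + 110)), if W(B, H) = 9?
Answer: -31571040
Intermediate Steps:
L(k, p) = -2 + k
Y(T, w) = 9
x(Z, b) = 7 (x(Z, b) = -2 + 9 = 7)
(123799 + Y(-488, 478))*(x(-164, -324) + (4*(-93) + 110)) = (123799 + 9)*(7 + (4*(-93) + 110)) = 123808*(7 + (-372 + 110)) = 123808*(7 - 262) = 123808*(-255) = -31571040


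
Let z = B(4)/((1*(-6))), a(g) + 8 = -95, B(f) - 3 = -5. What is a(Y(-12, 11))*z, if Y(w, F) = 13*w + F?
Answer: -103/3 ≈ -34.333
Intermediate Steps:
Y(w, F) = F + 13*w
B(f) = -2 (B(f) = 3 - 5 = -2)
a(g) = -103 (a(g) = -8 - 95 = -103)
z = 1/3 (z = -2/(1*(-6)) = -2/(-6) = -2*(-1/6) = 1/3 ≈ 0.33333)
a(Y(-12, 11))*z = -103*1/3 = -103/3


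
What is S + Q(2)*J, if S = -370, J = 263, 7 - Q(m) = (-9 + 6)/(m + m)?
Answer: 6673/4 ≈ 1668.3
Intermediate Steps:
Q(m) = 7 + 3/(2*m) (Q(m) = 7 - (-9 + 6)/(m + m) = 7 - (-3)/(2*m) = 7 + 3/(2*m))
S + Q(2)*J = -370 + (7 + (3/2)/2)*263 = -370 + (7 + (3/2)*(½))*263 = -370 + (7 + ¾)*263 = -370 + (31/4)*263 = -370 + 8153/4 = 6673/4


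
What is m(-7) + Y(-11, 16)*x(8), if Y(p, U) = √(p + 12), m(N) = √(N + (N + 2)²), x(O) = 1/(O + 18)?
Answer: 1/26 + 3*√2 ≈ 4.2811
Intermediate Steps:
x(O) = 1/(18 + O)
m(N) = √(N + (2 + N)²)
Y(p, U) = √(12 + p)
m(-7) + Y(-11, 16)*x(8) = √(-7 + (2 - 7)²) + √(12 - 11)/(18 + 8) = √(-7 + (-5)²) + √1/26 = √(-7 + 25) + 1*(1/26) = √18 + 1/26 = 3*√2 + 1/26 = 1/26 + 3*√2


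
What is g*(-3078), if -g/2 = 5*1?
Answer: 30780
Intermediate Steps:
g = -10 ≈ -10.000
g*(-3078) = -10*(-3078) = 30780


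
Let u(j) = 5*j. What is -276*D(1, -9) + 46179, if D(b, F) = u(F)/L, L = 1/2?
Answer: 71019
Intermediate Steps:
L = ½ ≈ 0.50000
D(b, F) = 10*F (D(b, F) = (5*F)/(½) = (5*F)*2 = 10*F)
-276*D(1, -9) + 46179 = -2760*(-9) + 46179 = -276*(-90) + 46179 = 24840 + 46179 = 71019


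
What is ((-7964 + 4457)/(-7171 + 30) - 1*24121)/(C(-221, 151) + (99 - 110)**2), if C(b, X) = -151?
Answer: 86122277/107115 ≈ 804.02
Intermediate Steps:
((-7964 + 4457)/(-7171 + 30) - 1*24121)/(C(-221, 151) + (99 - 110)**2) = ((-7964 + 4457)/(-7171 + 30) - 1*24121)/(-151 + (99 - 110)**2) = (-3507/(-7141) - 24121)/(-151 + (-11)**2) = (-3507*(-1/7141) - 24121)/(-151 + 121) = (3507/7141 - 24121)/(-30) = -172244554/7141*(-1/30) = 86122277/107115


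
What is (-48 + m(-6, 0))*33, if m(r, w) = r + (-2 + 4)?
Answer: -1716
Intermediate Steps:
m(r, w) = 2 + r (m(r, w) = r + 2 = 2 + r)
(-48 + m(-6, 0))*33 = (-48 + (2 - 6))*33 = (-48 - 4)*33 = -52*33 = -1716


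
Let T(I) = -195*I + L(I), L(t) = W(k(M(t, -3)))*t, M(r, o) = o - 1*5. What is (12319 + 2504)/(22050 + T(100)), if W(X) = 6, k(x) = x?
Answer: 1647/350 ≈ 4.7057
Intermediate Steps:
M(r, o) = -5 + o (M(r, o) = o - 5 = -5 + o)
L(t) = 6*t
T(I) = -189*I (T(I) = -195*I + 6*I = -189*I)
(12319 + 2504)/(22050 + T(100)) = (12319 + 2504)/(22050 - 189*100) = 14823/(22050 - 18900) = 14823/3150 = 14823*(1/3150) = 1647/350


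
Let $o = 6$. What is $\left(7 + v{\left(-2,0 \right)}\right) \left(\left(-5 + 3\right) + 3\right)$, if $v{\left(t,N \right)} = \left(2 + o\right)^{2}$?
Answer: $71$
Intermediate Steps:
$v{\left(t,N \right)} = 64$ ($v{\left(t,N \right)} = \left(2 + 6\right)^{2} = 8^{2} = 64$)
$\left(7 + v{\left(-2,0 \right)}\right) \left(\left(-5 + 3\right) + 3\right) = \left(7 + 64\right) \left(\left(-5 + 3\right) + 3\right) = 71 \left(-2 + 3\right) = 71 \cdot 1 = 71$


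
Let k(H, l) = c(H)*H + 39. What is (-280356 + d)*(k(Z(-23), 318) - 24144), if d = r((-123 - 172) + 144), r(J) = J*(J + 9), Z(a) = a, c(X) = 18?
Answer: 6348312366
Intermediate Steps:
k(H, l) = 39 + 18*H (k(H, l) = 18*H + 39 = 39 + 18*H)
r(J) = J*(9 + J)
d = 21442 (d = ((-123 - 172) + 144)*(9 + ((-123 - 172) + 144)) = (-295 + 144)*(9 + (-295 + 144)) = -151*(9 - 151) = -151*(-142) = 21442)
(-280356 + d)*(k(Z(-23), 318) - 24144) = (-280356 + 21442)*((39 + 18*(-23)) - 24144) = -258914*((39 - 414) - 24144) = -258914*(-375 - 24144) = -258914*(-24519) = 6348312366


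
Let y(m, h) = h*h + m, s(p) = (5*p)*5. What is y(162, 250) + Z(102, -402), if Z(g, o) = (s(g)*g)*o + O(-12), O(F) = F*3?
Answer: -104497574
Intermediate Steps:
O(F) = 3*F
s(p) = 25*p
y(m, h) = m + h² (y(m, h) = h² + m = m + h²)
Z(g, o) = -36 + 25*o*g² (Z(g, o) = ((25*g)*g)*o + 3*(-12) = (25*g²)*o - 36 = 25*o*g² - 36 = -36 + 25*o*g²)
y(162, 250) + Z(102, -402) = (162 + 250²) + (-36 + 25*(-402)*102²) = (162 + 62500) + (-36 + 25*(-402)*10404) = 62662 + (-36 - 104560200) = 62662 - 104560236 = -104497574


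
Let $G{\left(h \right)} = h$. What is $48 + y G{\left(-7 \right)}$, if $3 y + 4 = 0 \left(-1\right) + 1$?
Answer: $55$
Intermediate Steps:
$y = -1$ ($y = - \frac{4}{3} + \frac{0 \left(-1\right) + 1}{3} = - \frac{4}{3} + \frac{0 + 1}{3} = - \frac{4}{3} + \frac{1}{3} \cdot 1 = - \frac{4}{3} + \frac{1}{3} = -1$)
$48 + y G{\left(-7 \right)} = 48 - -7 = 48 + 7 = 55$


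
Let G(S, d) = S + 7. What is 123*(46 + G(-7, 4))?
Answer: 5658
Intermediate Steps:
G(S, d) = 7 + S
123*(46 + G(-7, 4)) = 123*(46 + (7 - 7)) = 123*(46 + 0) = 123*46 = 5658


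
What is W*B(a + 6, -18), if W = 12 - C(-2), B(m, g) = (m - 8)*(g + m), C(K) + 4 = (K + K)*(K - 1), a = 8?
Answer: -96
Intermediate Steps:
C(K) = -4 + 2*K*(-1 + K) (C(K) = -4 + (K + K)*(K - 1) = -4 + (2*K)*(-1 + K) = -4 + 2*K*(-1 + K))
B(m, g) = (-8 + m)*(g + m)
W = 4 (W = 12 - (-4 - 2*(-2) + 2*(-2)²) = 12 - (-4 + 4 + 2*4) = 12 - (-4 + 4 + 8) = 12 - 1*8 = 12 - 8 = 4)
W*B(a + 6, -18) = 4*((8 + 6)² - 8*(-18) - 8*(8 + 6) - 18*(8 + 6)) = 4*(14² + 144 - 8*14 - 18*14) = 4*(196 + 144 - 112 - 252) = 4*(-24) = -96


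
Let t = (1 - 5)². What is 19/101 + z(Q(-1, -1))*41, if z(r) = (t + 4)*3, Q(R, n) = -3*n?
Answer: 248479/101 ≈ 2460.2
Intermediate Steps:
t = 16 (t = (-4)² = 16)
z(r) = 60 (z(r) = (16 + 4)*3 = 20*3 = 60)
19/101 + z(Q(-1, -1))*41 = 19/101 + 60*41 = 19*(1/101) + 2460 = 19/101 + 2460 = 248479/101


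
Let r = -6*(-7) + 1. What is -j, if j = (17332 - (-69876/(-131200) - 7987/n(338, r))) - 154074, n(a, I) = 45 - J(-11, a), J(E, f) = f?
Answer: 1314412408817/9610400 ≈ 1.3677e+5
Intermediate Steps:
r = 43 (r = 42 + 1 = 43)
n(a, I) = 45 - a
j = -1314412408817/9610400 (j = (17332 - (-69876/(-131200) - 7987/(45 - 1*338))) - 154074 = (17332 - (-69876*(-1/131200) - 7987/(45 - 338))) - 154074 = (17332 - (17469/32800 - 7987/(-293))) - 154074 = (17332 - (17469/32800 - 7987*(-1/293))) - 154074 = (17332 - (17469/32800 + 7987/293)) - 154074 = (17332 - 1*267092017/9610400) - 154074 = (17332 - 267092017/9610400) - 154074 = 166300360783/9610400 - 154074 = -1314412408817/9610400 ≈ -1.3677e+5)
-j = -1*(-1314412408817/9610400) = 1314412408817/9610400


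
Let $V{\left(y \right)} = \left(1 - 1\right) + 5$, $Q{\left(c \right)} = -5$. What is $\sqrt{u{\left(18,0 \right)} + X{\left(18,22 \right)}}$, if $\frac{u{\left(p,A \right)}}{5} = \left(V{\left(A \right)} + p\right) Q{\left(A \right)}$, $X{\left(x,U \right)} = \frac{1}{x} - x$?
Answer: $\frac{i \sqrt{21346}}{6} \approx 24.35 i$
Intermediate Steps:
$V{\left(y \right)} = 5$ ($V{\left(y \right)} = 0 + 5 = 5$)
$u{\left(p,A \right)} = -125 - 25 p$ ($u{\left(p,A \right)} = 5 \left(5 + p\right) \left(-5\right) = 5 \left(-25 - 5 p\right) = -125 - 25 p$)
$\sqrt{u{\left(18,0 \right)} + X{\left(18,22 \right)}} = \sqrt{\left(-125 - 450\right) + \left(\frac{1}{18} - 18\right)} = \sqrt{-575 - \frac{323}{18}} = \sqrt{- \frac{10673}{18}} = \frac{i \sqrt{21346}}{6}$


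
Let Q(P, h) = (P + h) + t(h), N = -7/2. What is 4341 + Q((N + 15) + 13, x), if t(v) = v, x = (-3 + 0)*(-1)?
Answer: 8743/2 ≈ 4371.5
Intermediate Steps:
x = 3 (x = -3*(-1) = 3)
N = -7/2 (N = -7*½ = -7/2 ≈ -3.5000)
Q(P, h) = P + 2*h (Q(P, h) = (P + h) + h = P + 2*h)
4341 + Q((N + 15) + 13, x) = 4341 + (((-7/2 + 15) + 13) + 2*3) = 4341 + ((23/2 + 13) + 6) = 4341 + (49/2 + 6) = 4341 + 61/2 = 8743/2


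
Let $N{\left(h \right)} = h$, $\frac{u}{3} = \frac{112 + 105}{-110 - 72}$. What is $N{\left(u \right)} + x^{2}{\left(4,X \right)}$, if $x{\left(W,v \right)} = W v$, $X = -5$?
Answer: $\frac{10307}{26} \approx 396.42$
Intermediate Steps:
$u = - \frac{93}{26}$ ($u = 3 \frac{112 + 105}{-110 - 72} = 3 \frac{217}{-182} = 3 \cdot 217 \left(- \frac{1}{182}\right) = 3 \left(- \frac{31}{26}\right) = - \frac{93}{26} \approx -3.5769$)
$N{\left(u \right)} + x^{2}{\left(4,X \right)} = - \frac{93}{26} + \left(4 \left(-5\right)\right)^{2} = - \frac{93}{26} + \left(-20\right)^{2} = - \frac{93}{26} + 400 = \frac{10307}{26}$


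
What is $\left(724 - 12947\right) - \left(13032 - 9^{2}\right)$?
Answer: $-25174$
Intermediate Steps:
$\left(724 - 12947\right) - \left(13032 - 9^{2}\right) = -12223 + \left(-13032 + 81\right) = -12223 - 12951 = -25174$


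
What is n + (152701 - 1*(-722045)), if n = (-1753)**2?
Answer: 3947755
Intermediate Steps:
n = 3073009
n + (152701 - 1*(-722045)) = 3073009 + (152701 - 1*(-722045)) = 3073009 + (152701 + 722045) = 3073009 + 874746 = 3947755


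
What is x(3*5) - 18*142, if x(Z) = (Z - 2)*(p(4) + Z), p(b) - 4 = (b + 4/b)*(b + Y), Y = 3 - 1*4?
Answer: -2114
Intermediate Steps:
Y = -1 (Y = 3 - 4 = -1)
p(b) = 4 + (-1 + b)*(b + 4/b) (p(b) = 4 + (b + 4/b)*(b - 1) = 4 + (b + 4/b)*(-1 + b) = 4 + (-1 + b)*(b + 4/b))
x(Z) = (-2 + Z)*(19 + Z) (x(Z) = (Z - 2)*((8 + 4² - 1*4 - 4/4) + Z) = (-2 + Z)*((8 + 16 - 4 - 4*¼) + Z) = (-2 + Z)*((8 + 16 - 4 - 1) + Z) = (-2 + Z)*(19 + Z))
x(3*5) - 18*142 = (-38 + (3*5)² + 17*(3*5)) - 18*142 = (-38 + 15² + 17*15) - 2556 = (-38 + 225 + 255) - 2556 = 442 - 2556 = -2114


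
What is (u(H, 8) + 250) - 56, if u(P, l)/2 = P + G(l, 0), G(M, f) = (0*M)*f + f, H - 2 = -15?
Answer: 168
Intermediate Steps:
H = -13 (H = 2 - 15 = -13)
G(M, f) = f (G(M, f) = 0*f + f = 0 + f = f)
u(P, l) = 2*P (u(P, l) = 2*(P + 0) = 2*P)
(u(H, 8) + 250) - 56 = (2*(-13) + 250) - 56 = (-26 + 250) - 56 = 224 - 56 = 168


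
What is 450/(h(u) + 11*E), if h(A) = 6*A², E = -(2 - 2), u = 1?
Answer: 75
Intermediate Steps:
E = 0 (E = -1*0 = 0)
450/(h(u) + 11*E) = 450/(6*1² + 11*0) = 450/(6*1 + 0) = 450/(6 + 0) = 450/6 = 450*(⅙) = 75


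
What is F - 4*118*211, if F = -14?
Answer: -99606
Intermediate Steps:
F - 4*118*211 = -14 - 4*118*211 = -14 - 472*211 = -14 - 99592 = -99606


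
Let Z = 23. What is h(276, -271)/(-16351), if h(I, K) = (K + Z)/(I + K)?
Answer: 248/81755 ≈ 0.0030335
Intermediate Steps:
h(I, K) = (23 + K)/(I + K) (h(I, K) = (K + 23)/(I + K) = (23 + K)/(I + K))
h(276, -271)/(-16351) = ((23 - 271)/(276 - 271))/(-16351) = (-248/5)*(-1/16351) = ((⅕)*(-248))*(-1/16351) = -248/5*(-1/16351) = 248/81755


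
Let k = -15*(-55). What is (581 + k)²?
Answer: 1976836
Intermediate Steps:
k = 825
(581 + k)² = (581 + 825)² = 1406² = 1976836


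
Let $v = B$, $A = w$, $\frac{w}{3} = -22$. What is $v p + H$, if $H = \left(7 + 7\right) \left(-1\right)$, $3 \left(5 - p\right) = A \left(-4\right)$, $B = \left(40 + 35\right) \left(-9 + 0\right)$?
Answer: $56011$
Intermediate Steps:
$w = -66$ ($w = 3 \left(-22\right) = -66$)
$A = -66$
$B = -675$ ($B = 75 \left(-9\right) = -675$)
$v = -675$
$p = -83$ ($p = 5 - \frac{\left(-66\right) \left(-4\right)}{3} = 5 - 88 = -83$)
$H = -14$ ($H = 14 \left(-1\right) = -14$)
$v p + H = \left(-675\right) \left(-83\right) - 14 = 56025 - 14 = 56011$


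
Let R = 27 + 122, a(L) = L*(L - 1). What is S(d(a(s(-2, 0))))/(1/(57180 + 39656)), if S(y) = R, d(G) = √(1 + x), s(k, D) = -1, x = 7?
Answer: 14428564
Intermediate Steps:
a(L) = L*(-1 + L)
d(G) = 2*√2 (d(G) = √(1 + 7) = √8 = 2*√2)
R = 149
S(y) = 149
S(d(a(s(-2, 0))))/(1/(57180 + 39656)) = 149/(1/(57180 + 39656)) = 149/(1/96836) = 149*96836 = 14428564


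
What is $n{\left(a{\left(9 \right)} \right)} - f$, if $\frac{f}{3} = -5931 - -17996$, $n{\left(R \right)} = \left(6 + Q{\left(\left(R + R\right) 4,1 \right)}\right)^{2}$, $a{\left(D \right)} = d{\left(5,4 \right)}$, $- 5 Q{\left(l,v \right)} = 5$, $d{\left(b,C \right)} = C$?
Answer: $-36170$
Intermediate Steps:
$Q{\left(l,v \right)} = -1$ ($Q{\left(l,v \right)} = \left(- \frac{1}{5}\right) 5 = -1$)
$a{\left(D \right)} = 4$
$n{\left(R \right)} = 25$ ($n{\left(R \right)} = \left(6 - 1\right)^{2} = 5^{2} = 25$)
$f = 36195$ ($f = 3 \left(-5931 - -17996\right) = 3 \left(-5931 + 17996\right) = 3 \cdot 12065 = 36195$)
$n{\left(a{\left(9 \right)} \right)} - f = 25 - 36195 = -36170$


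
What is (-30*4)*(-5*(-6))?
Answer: -3600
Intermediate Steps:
(-30*4)*(-5*(-6)) = -120*30 = -3600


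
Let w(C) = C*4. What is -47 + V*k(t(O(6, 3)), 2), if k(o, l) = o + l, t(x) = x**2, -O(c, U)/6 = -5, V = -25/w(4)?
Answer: -11651/8 ≈ -1456.4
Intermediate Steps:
w(C) = 4*C
V = -25/16 (V = -25/(4*4) = -25/16 ≈ -1.5625)
O(c, U) = 30 (O(c, U) = -6*(-5) = 30)
k(o, l) = l + o
-47 + V*k(t(O(6, 3)), 2) = -47 - 25*(2 + 30**2)/16 = -47 - 25*(2 + 900)/16 = -47 - 25/16*902 = -47 - 11275/8 = -11651/8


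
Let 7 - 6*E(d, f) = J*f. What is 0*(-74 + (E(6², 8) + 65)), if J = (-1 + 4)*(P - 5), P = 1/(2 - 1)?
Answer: 0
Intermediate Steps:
P = 1 (P = 1/1 = 1)
J = -12 (J = (-1 + 4)*(1 - 5) = 3*(-4) = -12)
E(d, f) = 7/6 + 2*f (E(d, f) = 7/6 - (-2)*f = 7/6 + 2*f)
0*(-74 + (E(6², 8) + 65)) = 0*(-74 + ((7/6 + 2*8) + 65)) = 0*(-74 + ((7/6 + 16) + 65)) = 0*(-74 + (103/6 + 65)) = 0*(-74 + 493/6) = 0*(49/6) = 0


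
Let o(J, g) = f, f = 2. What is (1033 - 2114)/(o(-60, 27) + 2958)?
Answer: -1081/2960 ≈ -0.36520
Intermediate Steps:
o(J, g) = 2
(1033 - 2114)/(o(-60, 27) + 2958) = (1033 - 2114)/(2 + 2958) = -1081/2960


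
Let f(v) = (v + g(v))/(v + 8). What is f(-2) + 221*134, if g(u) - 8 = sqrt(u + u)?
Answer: 29615 + I/3 ≈ 29615.0 + 0.33333*I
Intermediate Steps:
g(u) = 8 + sqrt(2)*sqrt(u) (g(u) = 8 + sqrt(u + u) = 8 + sqrt(2*u) = 8 + sqrt(2)*sqrt(u))
f(v) = (8 + v + sqrt(2)*sqrt(v))/(8 + v) (f(v) = (v + (8 + sqrt(2)*sqrt(v)))/(v + 8) = (8 + v + sqrt(2)*sqrt(v))/(8 + v))
f(-2) + 221*134 = (8 - 2 + sqrt(2)*sqrt(-2))/(8 - 2) + 221*134 = (8 - 2 + sqrt(2)*(I*sqrt(2)))/6 + 29614 = (8 - 2 + 2*I)/6 + 29614 = (6 + 2*I)/6 + 29614 = (1 + I/3) + 29614 = 29615 + I/3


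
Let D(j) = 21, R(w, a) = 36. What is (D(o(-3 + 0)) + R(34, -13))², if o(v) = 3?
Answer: 3249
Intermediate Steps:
(D(o(-3 + 0)) + R(34, -13))² = (21 + 36)² = 57² = 3249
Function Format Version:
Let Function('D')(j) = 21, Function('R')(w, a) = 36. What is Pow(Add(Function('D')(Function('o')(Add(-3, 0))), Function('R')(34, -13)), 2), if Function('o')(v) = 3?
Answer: 3249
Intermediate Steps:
Pow(Add(Function('D')(Function('o')(Add(-3, 0))), Function('R')(34, -13)), 2) = Pow(Add(21, 36), 2) = Pow(57, 2) = 3249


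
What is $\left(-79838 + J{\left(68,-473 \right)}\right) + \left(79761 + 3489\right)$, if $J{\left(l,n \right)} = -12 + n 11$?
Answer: $-1803$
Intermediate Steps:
$J{\left(l,n \right)} = -12 + 11 n$
$\left(-79838 + J{\left(68,-473 \right)}\right) + \left(79761 + 3489\right) = \left(-79838 + \left(-12 + 11 \left(-473\right)\right)\right) + \left(79761 + 3489\right) = \left(-79838 - 5215\right) + 83250 = -85053 + 83250 = -1803$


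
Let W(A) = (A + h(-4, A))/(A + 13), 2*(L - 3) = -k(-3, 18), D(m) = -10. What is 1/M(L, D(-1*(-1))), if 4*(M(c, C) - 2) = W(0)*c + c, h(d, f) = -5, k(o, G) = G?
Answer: 13/14 ≈ 0.92857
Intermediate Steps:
L = -6 (L = 3 + (-1*18)/2 = 3 + (1/2)*(-18) = 3 - 9 = -6)
W(A) = (-5 + A)/(13 + A) (W(A) = (A - 5)/(A + 13) = (-5 + A)/(13 + A))
M(c, C) = 2 + 2*c/13 (M(c, C) = 2 + (((-5 + 0)/(13 + 0))*c + c)/4 = 2 + ((-5/13)*c + c)/4 = 2 + (((1/13)*(-5))*c + c)/4 = 2 + (-5*c/13 + c)/4 = 2 + (8*c/13)/4 = 2 + 2*c/13)
1/M(L, D(-1*(-1))) = 1/(2 + (2/13)*(-6)) = 1/(2 - 12/13) = 1/(14/13) = 13/14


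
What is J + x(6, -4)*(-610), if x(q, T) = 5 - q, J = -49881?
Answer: -49271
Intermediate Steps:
J + x(6, -4)*(-610) = -49881 + (5 - 1*6)*(-610) = -49881 + (5 - 6)*(-610) = -49881 - 1*(-610) = -49881 + 610 = -49271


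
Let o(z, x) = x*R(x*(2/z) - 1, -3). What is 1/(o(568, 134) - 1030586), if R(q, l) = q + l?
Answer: -71/73205173 ≈ -9.6988e-7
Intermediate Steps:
R(q, l) = l + q
o(z, x) = x*(-4 + 2*x/z) (o(z, x) = x*(-3 + (x*(2/z) - 1)) = x*(-3 + (2*x/z - 1)) = x*(-3 + (-1 + 2*x/z)) = x*(-4 + 2*x/z))
1/(o(568, 134) - 1030586) = 1/(2*134*(134 - 2*568)/568 - 1030586) = 1/(2*134*(1/568)*(134 - 1136) - 1030586) = 1/(2*134*(1/568)*(-1002) - 1030586) = 1/(-33567/71 - 1030586) = 1/(-73205173/71) = -71/73205173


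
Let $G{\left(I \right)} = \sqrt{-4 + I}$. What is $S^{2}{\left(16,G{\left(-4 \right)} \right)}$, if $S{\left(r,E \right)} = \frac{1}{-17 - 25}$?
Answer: $\frac{1}{1764} \approx 0.00056689$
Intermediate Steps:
$S{\left(r,E \right)} = - \frac{1}{42}$ ($S{\left(r,E \right)} = \frac{1}{-42} = - \frac{1}{42}$)
$S^{2}{\left(16,G{\left(-4 \right)} \right)} = \left(- \frac{1}{42}\right)^{2} = \frac{1}{1764}$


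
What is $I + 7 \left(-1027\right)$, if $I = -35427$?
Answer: $-42616$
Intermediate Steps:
$I + 7 \left(-1027\right) = -35427 + 7 \left(-1027\right) = -35427 - 7189 = -42616$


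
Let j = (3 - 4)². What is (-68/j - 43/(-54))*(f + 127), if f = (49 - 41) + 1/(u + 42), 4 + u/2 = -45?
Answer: -27431611/3024 ≈ -9071.3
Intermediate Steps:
u = -98 (u = -8 + 2*(-45) = -8 - 90 = -98)
j = 1 (j = (-1)² = 1)
f = 447/56 (f = (49 - 41) + 1/(-98 + 42) = 8 + 1/(-56) = 8 - 1/56 = 447/56 ≈ 7.9821)
(-68/j - 43/(-54))*(f + 127) = (-68/1 - 43/(-54))*(447/56 + 127) = (-68*1 - 43*(-1/54))*(7559/56) = (-68 + 43/54)*(7559/56) = -3629/54*7559/56 = -27431611/3024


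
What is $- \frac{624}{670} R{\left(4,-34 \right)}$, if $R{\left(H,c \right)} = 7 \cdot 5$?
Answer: $- \frac{2184}{67} \approx -32.597$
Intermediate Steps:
$R{\left(H,c \right)} = 35$
$- \frac{624}{670} R{\left(4,-34 \right)} = - \frac{624}{670} \cdot 35 = \left(-624\right) \frac{1}{670} \cdot 35 = \left(- \frac{312}{335}\right) 35 = - \frac{2184}{67}$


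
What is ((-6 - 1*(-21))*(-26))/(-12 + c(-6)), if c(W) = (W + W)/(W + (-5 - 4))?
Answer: 975/28 ≈ 34.821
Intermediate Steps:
c(W) = 2*W/(-9 + W) (c(W) = (2*W)/(W - 9) = (2*W)/(-9 + W) = 2*W/(-9 + W))
((-6 - 1*(-21))*(-26))/(-12 + c(-6)) = ((-6 - 1*(-21))*(-26))/(-12 + 2*(-6)/(-9 - 6)) = ((-6 + 21)*(-26))/(-12 + 2*(-6)/(-15)) = (15*(-26))/(-12 + 2*(-6)*(-1/15)) = -390/(-12 + 4/5) = -390/(-56/5) = -390*(-5/56) = 975/28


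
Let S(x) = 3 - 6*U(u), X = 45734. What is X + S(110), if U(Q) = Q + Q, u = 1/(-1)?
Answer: 45749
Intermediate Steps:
u = -1
U(Q) = 2*Q
S(x) = 15 (S(x) = 3 - 12*(-1) = 3 - 6*(-2) = 3 + 12 = 15)
X + S(110) = 45734 + 15 = 45749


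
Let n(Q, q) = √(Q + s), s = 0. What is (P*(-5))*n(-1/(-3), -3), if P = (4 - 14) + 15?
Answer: -25*√3/3 ≈ -14.434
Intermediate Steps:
P = 5 (P = -10 + 15 = 5)
n(Q, q) = √Q (n(Q, q) = √(Q + 0) = √Q)
(P*(-5))*n(-1/(-3), -3) = (5*(-5))*√(-1/(-3)) = -25*√(⅓) = -25*√3/3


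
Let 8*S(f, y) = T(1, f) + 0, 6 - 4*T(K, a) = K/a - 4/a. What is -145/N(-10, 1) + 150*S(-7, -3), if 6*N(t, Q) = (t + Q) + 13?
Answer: -21435/112 ≈ -191.38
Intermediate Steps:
N(t, Q) = 13/6 + Q/6 + t/6 (N(t, Q) = ((t + Q) + 13)/6 = ((Q + t) + 13)/6 = (13 + Q + t)/6 = 13/6 + Q/6 + t/6)
T(K, a) = 3/2 + 1/a - K/(4*a) (T(K, a) = 3/2 - (K/a - 4/a)/4 = 3/2 - (-4/a + K/a)/4 = 3/2 + (1/a - K/(4*a)) = 3/2 + 1/a - K/(4*a))
S(f, y) = (3 + 6*f)/(32*f) (S(f, y) = ((4 - 1*1 + 6*f)/(4*f) + 0)/8 = ((4 - 1 + 6*f)/(4*f) + 0)/8 = ((3 + 6*f)/(4*f) + 0)/8 = ((3 + 6*f)/(4*f))/8 = (3 + 6*f)/(32*f))
-145/N(-10, 1) + 150*S(-7, -3) = -145/(13/6 + (⅙)*1 + (⅙)*(-10)) + 150*((3/32)*(1 + 2*(-7))/(-7)) = -145/(13/6 + ⅙ - 5/3) + 150*((3/32)*(-⅐)*(1 - 14)) = -145/⅔ + 150*((3/32)*(-⅐)*(-13)) = -145*3/2 + 150*(39/224) = -435/2 + 2925/112 = -21435/112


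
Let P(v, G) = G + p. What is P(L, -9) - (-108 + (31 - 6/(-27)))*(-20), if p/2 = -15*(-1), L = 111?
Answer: -13631/9 ≈ -1514.6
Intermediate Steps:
p = 30 (p = 2*(-15*(-1)) = 2*15 = 30)
P(v, G) = 30 + G (P(v, G) = G + 30 = 30 + G)
P(L, -9) - (-108 + (31 - 6/(-27)))*(-20) = (30 - 9) - (-108 + (31 - 6/(-27)))*(-20) = 21 - (-108 + (31 - 6*(-1)/27))*(-20) = 21 - (-108 + (31 - 1*(-2/9)))*(-20) = 21 - (-108 + (31 + 2/9))*(-20) = 21 - (-108 + 281/9)*(-20) = 21 - (-691)*(-20)/9 = 21 - 1*13820/9 = 21 - 13820/9 = -13631/9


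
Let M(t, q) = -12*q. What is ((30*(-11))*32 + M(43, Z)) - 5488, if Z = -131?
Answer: -14476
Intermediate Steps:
((30*(-11))*32 + M(43, Z)) - 5488 = ((30*(-11))*32 - 12*(-131)) - 5488 = (-330*32 + 1572) - 5488 = (-10560 + 1572) - 5488 = -8988 - 5488 = -14476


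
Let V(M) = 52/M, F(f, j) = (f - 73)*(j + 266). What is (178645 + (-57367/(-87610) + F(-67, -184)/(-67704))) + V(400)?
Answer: 189222670224667/1059204900 ≈ 1.7865e+5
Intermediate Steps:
F(f, j) = (-73 + f)*(266 + j)
(178645 + (-57367/(-87610) + F(-67, -184)/(-67704))) + V(400) = (178645 + (-57367/(-87610) + (-19418 - 73*(-184) + 266*(-67) - 67*(-184))/(-67704))) + 52/400 = (178645 + (-57367*(-1/87610) + (-19418 + 13432 - 17822 + 12328)*(-1/67704))) + 52*(1/400) = (178645 + (57367/87610 - 11480*(-1/67704))) + 13/100 = (178645 + (57367/87610 + 205/1209)) + 13/100 = (178645 + 87316753/105920490) + 13/100 = 18922253252803/105920490 + 13/100 = 189222670224667/1059204900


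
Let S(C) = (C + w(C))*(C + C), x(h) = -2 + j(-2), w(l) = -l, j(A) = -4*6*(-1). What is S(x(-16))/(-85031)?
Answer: 0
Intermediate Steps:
j(A) = 24 (j(A) = -24*(-1) = 24)
x(h) = 22 (x(h) = -2 + 24 = 22)
S(C) = 0 (S(C) = (C - C)*(C + C) = 0*(2*C) = 0)
S(x(-16))/(-85031) = 0/(-85031) = 0*(-1/85031) = 0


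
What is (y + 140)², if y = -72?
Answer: 4624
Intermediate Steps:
(y + 140)² = (-72 + 140)² = 68² = 4624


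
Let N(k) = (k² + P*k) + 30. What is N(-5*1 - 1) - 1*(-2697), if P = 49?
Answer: 2469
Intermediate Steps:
N(k) = 30 + k² + 49*k (N(k) = (k² + 49*k) + 30 = 30 + k² + 49*k)
N(-5*1 - 1) - 1*(-2697) = (30 + (-5*1 - 1)² + 49*(-5*1 - 1)) - 1*(-2697) = (30 + (-5 - 1)² + 49*(-5 - 1)) + 2697 = (30 + (-6)² + 49*(-6)) + 2697 = (30 + 36 - 294) + 2697 = -228 + 2697 = 2469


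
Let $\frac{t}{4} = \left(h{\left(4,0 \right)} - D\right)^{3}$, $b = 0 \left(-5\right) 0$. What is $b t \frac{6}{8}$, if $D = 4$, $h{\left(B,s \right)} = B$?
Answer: $0$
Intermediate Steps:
$b = 0$ ($b = 0 \cdot 0 = 0$)
$t = 0$ ($t = 4 \left(4 - 4\right)^{3} = 4 \cdot 0^{3} = 4 \cdot 0 = 0$)
$b t \frac{6}{8} = 0 \cdot 0 \cdot \frac{6}{8} = 0 \cdot 6 \cdot \frac{1}{8} = 0 \cdot \frac{3}{4} = 0$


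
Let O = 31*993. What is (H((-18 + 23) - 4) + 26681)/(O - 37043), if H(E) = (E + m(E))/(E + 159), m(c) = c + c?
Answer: -4268963/1001600 ≈ -4.2621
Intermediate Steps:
m(c) = 2*c
H(E) = 3*E/(159 + E) (H(E) = (E + 2*E)/(E + 159) = (3*E)/(159 + E) = 3*E/(159 + E))
O = 30783
(H((-18 + 23) - 4) + 26681)/(O - 37043) = (3*((-18 + 23) - 4)/(159 + ((-18 + 23) - 4)) + 26681)/(30783 - 37043) = (3*(5 - 4)/(159 + (5 - 4)) + 26681)/(-6260) = (3*1/(159 + 1) + 26681)*(-1/6260) = (3*1/160 + 26681)*(-1/6260) = (3*1*(1/160) + 26681)*(-1/6260) = (3/160 + 26681)*(-1/6260) = (4268963/160)*(-1/6260) = -4268963/1001600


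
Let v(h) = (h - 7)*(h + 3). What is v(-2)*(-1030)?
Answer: 9270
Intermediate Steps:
v(h) = (-7 + h)*(3 + h)
v(-2)*(-1030) = (-21 + (-2)² - 4*(-2))*(-1030) = (-21 + 4 + 8)*(-1030) = -9*(-1030) = 9270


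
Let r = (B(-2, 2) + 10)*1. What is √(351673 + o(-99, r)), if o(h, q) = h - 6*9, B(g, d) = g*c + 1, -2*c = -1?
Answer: 52*√130 ≈ 592.89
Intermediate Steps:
c = ½ (c = -½*(-1) = ½ ≈ 0.50000)
B(g, d) = 1 + g/2 (B(g, d) = g*(½) + 1 = g/2 + 1 = 1 + g/2)
r = 10 (r = ((1 + (½)*(-2)) + 10)*1 = ((1 - 1) + 10)*1 = (0 + 10)*1 = 10*1 = 10)
o(h, q) = -54 + h (o(h, q) = h - 54 = -54 + h)
√(351673 + o(-99, r)) = √(351673 + (-54 - 99)) = √(351673 - 153) = √351520 = 52*√130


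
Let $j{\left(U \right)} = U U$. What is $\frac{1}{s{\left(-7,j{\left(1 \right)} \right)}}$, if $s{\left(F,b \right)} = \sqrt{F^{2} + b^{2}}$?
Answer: $\frac{\sqrt{2}}{10} \approx 0.14142$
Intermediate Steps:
$j{\left(U \right)} = U^{2}$
$\frac{1}{s{\left(-7,j{\left(1 \right)} \right)}} = \frac{1}{\sqrt{\left(-7\right)^{2} + \left(1^{2}\right)^{2}}} = \frac{1}{\sqrt{49 + 1^{2}}} = \frac{1}{\sqrt{49 + 1}} = \frac{1}{\sqrt{50}} = \frac{1}{5 \sqrt{2}} = \frac{\sqrt{2}}{10}$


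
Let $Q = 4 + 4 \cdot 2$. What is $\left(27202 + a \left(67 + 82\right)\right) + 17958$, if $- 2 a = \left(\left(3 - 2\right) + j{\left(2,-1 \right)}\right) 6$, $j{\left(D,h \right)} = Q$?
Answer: $39349$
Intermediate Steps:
$Q = 12$ ($Q = 4 + 8 = 12$)
$j{\left(D,h \right)} = 12$
$a = -39$ ($a = - \frac{\left(\left(3 - 2\right) + 12\right) 6}{2} = - \frac{\left(1 + 12\right) 6}{2} = - \frac{13 \cdot 6}{2} = \left(- \frac{1}{2}\right) 78 = -39$)
$\left(27202 + a \left(67 + 82\right)\right) + 17958 = \left(27202 - 39 \left(67 + 82\right)\right) + 17958 = \left(27202 - 5811\right) + 17958 = 21391 + 17958 = 39349$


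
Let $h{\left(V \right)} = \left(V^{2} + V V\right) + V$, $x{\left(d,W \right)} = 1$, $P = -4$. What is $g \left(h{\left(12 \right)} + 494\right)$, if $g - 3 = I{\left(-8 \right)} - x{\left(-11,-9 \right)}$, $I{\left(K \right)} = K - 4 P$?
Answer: $7940$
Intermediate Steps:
$I{\left(K \right)} = 16 + K$ ($I{\left(K \right)} = K - -16 = K + 16 = 16 + K$)
$g = 10$ ($g = 3 + \left(\left(16 - 8\right) - 1\right) = 3 + \left(8 - 1\right) = 3 + 7 = 10$)
$h{\left(V \right)} = V + 2 V^{2}$ ($h{\left(V \right)} = \left(V^{2} + V^{2}\right) + V = 2 V^{2} + V = V + 2 V^{2}$)
$g \left(h{\left(12 \right)} + 494\right) = 10 \left(12 \left(1 + 2 \cdot 12\right) + 494\right) = 10 \left(12 \left(1 + 24\right) + 494\right) = 10 \left(12 \cdot 25 + 494\right) = 10 \left(300 + 494\right) = 10 \cdot 794 = 7940$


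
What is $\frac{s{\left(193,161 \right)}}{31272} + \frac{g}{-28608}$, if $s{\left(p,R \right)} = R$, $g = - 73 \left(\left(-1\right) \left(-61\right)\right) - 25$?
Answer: $\frac{3013373}{18638112} \approx 0.16168$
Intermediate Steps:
$g = -4478$ ($g = \left(-73\right) 61 - 25 = -4453 - 25 = -4478$)
$\frac{s{\left(193,161 \right)}}{31272} + \frac{g}{-28608} = \frac{161}{31272} - \frac{4478}{-28608} = 161 \cdot \frac{1}{31272} - - \frac{2239}{14304} = \frac{161}{31272} + \frac{2239}{14304} = \frac{3013373}{18638112}$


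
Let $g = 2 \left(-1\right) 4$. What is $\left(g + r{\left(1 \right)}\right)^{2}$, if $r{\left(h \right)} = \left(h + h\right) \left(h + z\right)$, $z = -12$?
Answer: $900$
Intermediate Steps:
$g = -8$ ($g = \left(-2\right) 4 = -8$)
$r{\left(h \right)} = 2 h \left(-12 + h\right)$ ($r{\left(h \right)} = \left(h + h\right) \left(h - 12\right) = 2 h \left(-12 + h\right)$)
$\left(g + r{\left(1 \right)}\right)^{2} = \left(-8 + 2 \cdot 1 \left(-12 + 1\right)\right)^{2} = \left(-8 + 2 \cdot 1 \left(-11\right)\right)^{2} = \left(-8 - 22\right)^{2} = \left(-30\right)^{2} = 900$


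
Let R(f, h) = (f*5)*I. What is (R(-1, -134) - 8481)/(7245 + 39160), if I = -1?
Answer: -8476/46405 ≈ -0.18265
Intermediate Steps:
R(f, h) = -5*f (R(f, h) = (f*5)*(-1) = (5*f)*(-1) = -5*f)
(R(-1, -134) - 8481)/(7245 + 39160) = (-5*(-1) - 8481)/(7245 + 39160) = (5 - 8481)/46405 = -8476*1/46405 = -8476/46405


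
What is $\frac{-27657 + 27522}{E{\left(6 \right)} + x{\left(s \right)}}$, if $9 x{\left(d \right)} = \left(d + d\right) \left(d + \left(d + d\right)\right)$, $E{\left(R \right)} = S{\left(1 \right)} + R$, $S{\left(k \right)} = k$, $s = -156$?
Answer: $- \frac{135}{16231} \approx -0.0083174$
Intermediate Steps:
$E{\left(R \right)} = 1 + R$
$x{\left(d \right)} = \frac{2 d^{2}}{3}$ ($x{\left(d \right)} = \frac{\left(d + d\right) \left(d + \left(d + d\right)\right)}{9} = \frac{2 d \left(d + 2 d\right)}{9} = \frac{2 d 3 d}{9} = \frac{6 d^{2}}{9} = \frac{2 d^{2}}{3}$)
$\frac{-27657 + 27522}{E{\left(6 \right)} + x{\left(s \right)}} = \frac{-27657 + 27522}{\left(1 + 6\right) + \frac{2 \left(-156\right)^{2}}{3}} = - \frac{135}{7 + \frac{2}{3} \cdot 24336} = - \frac{135}{7 + 16224} = - \frac{135}{16231}$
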